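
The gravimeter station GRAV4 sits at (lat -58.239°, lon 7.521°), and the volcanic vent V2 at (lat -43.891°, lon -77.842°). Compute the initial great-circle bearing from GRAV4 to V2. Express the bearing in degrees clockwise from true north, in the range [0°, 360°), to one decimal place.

246.3°

Δλ = -85.3630°
y = sin Δλ · cos φ₂ = -0.718301
x = cos φ₁ sin φ₂ − sin φ₁ cos φ₂ cos Δλ = -0.315396
θ = atan2(y, x) = -113.7056° → 246.2944° (mod 360°)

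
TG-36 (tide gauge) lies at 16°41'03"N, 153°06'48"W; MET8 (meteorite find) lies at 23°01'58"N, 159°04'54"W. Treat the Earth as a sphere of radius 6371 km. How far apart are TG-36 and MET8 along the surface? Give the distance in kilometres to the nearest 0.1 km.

TG-36: φ = +16.68417°, λ = -153.11333°
MET8: φ = +23.03278°, λ = -159.08167°
Δφ = 6.3486°,  Δλ = -5.9683°
a = sin²(Δφ/2) + cos φ₁ cos φ₂ sin²(Δλ/2) = 0.005455
c = 2·arcsin(√a) = 0.147856 rad = 8.4716°
d = R·c = 6371 × 0.147856 = 942.0 km

942.0 km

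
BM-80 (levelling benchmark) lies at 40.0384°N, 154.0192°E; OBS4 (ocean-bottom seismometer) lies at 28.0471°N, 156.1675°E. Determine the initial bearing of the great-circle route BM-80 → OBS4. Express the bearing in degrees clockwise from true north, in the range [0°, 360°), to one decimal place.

170.9°

Δλ = 2.1483°
y = sin Δλ · cos φ₂ = 0.033084
x = cos φ₁ sin φ₂ − sin φ₁ cos φ₂ cos Δλ = -0.207364
θ = atan2(y, x) = 170.9352° → 170.9352° (mod 360°)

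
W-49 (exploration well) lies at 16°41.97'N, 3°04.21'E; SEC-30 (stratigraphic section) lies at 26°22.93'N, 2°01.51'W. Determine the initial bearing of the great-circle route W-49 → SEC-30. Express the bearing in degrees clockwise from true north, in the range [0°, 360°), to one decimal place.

334.8°

W-49: φ = +16.69950°, λ = +3.07017°
SEC-30: φ = +26.38217°, λ = -2.02517°
Δλ = -5.0953°
y = sin Δλ · cos φ₂ = -0.079563
x = cos φ₁ sin φ₂ − sin φ₁ cos φ₂ cos Δλ = 0.169208
θ = atan2(y, x) = -25.1833° → 334.8167° (mod 360°)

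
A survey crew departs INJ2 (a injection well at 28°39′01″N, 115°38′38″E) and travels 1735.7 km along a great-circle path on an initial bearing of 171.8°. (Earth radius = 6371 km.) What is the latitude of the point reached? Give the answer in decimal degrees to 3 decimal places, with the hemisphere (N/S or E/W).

13.183°N

INJ2: φ = +28.65028°, λ = +115.64389°
δ = d/R = 1735.7/6371 = 0.272438 rad
φ₂ = arcsin(sin φ₁ cos δ + cos φ₁ sin δ cos θ)
   = arcsin(0.47946·0.96312 + 0.87756·0.26908·-0.98978) = 13.18278°
λ₂ = λ₁ + atan2(sin θ sin δ cos φ₁, cos δ − sin φ₁ sin φ₂) = 117.90292°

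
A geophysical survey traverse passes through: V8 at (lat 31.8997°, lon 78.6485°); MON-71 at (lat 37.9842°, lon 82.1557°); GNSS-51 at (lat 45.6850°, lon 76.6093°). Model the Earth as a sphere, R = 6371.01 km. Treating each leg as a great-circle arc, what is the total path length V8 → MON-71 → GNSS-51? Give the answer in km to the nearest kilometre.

V8→MON-71: c = 0.117427 rad, d = 748.13 km
MON-71→GNSS-51: c = 0.152440 rad, d = 971.20 km
Total = 748.13 + 971.20 = 1719.32 km

1719 km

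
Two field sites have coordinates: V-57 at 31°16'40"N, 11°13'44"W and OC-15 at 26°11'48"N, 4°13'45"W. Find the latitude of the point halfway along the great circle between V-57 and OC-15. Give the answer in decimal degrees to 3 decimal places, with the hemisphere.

V-57: φ = +31.27778°, λ = -11.22889°
OC-15: φ = +26.19667°, λ = -4.22917°
Bx = cos φ₂ cos Δλ = 0.890596,  By = cos φ₂ sin Δλ = 0.109347
φₘ = atan2(sin φ₁ + sin φ₂, √((cos φ₁ + Bx)² + By²)) = 28.78231°
λₘ = λ₁ + atan2(By, cos φ₁ + Bx) = -7.64377°

28.782°N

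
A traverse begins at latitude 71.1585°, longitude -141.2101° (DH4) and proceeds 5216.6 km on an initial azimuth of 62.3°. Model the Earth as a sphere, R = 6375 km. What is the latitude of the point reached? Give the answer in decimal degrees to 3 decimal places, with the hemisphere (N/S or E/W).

δ = d/R = 5216.6/6375 = 0.818290 rad
φ₂ = arcsin(sin φ₁ cos δ + cos φ₁ sin δ cos θ)
   = arcsin(0.94642·0.68347 + 0.32295·0.72998·0.46484) = 49.15068°
λ₂ = λ₁ + atan2(sin θ sin δ cos φ₁, cos δ − sin φ₁ sin φ₂) = -42.37901°

49.151°N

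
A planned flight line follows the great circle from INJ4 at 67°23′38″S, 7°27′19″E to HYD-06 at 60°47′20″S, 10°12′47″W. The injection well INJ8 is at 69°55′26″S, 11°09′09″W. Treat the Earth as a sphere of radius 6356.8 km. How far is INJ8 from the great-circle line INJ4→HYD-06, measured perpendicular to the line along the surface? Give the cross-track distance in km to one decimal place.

INJ4: φ = -67.39389°, λ = +7.45528°
HYD-06: φ = -60.78889°, λ = -10.21306°
INJ8: φ = -69.92389°, λ = -11.15250°
δ₁₃ = central angle INJ4→INJ8 = 0.125561 rad  (haversine)
θ₁₃ = bearing INJ4→INJ8 = 241.003°,  θ₁₂ = bearing INJ4→HYD-06 = 302.337°
dₓₜ = R·arcsin(sin δ₁₃ · sin(θ₁₃ − θ₁₂)) = 6356.8·arcsin(0.12523·sin(-61.334°)) = -699.913 km
|dₓₜ| = 699.913 km

699.9 km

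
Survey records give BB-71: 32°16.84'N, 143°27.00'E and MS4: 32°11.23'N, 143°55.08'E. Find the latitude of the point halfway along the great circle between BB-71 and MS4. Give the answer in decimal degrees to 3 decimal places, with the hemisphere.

BB-71: φ = +32.28067°, λ = +143.45000°
MS4: φ = +32.18717°, λ = +143.91800°
Bx = cos φ₂ cos Δλ = 0.846284,  By = cos φ₂ sin Δλ = 0.006913
φₘ = atan2(sin φ₁ + sin φ₂, √((cos φ₁ + Bx)² + By²)) = 32.23413°
λₘ = λ₁ + atan2(By, cos φ₁ + Bx) = 143.68412°

32.234°N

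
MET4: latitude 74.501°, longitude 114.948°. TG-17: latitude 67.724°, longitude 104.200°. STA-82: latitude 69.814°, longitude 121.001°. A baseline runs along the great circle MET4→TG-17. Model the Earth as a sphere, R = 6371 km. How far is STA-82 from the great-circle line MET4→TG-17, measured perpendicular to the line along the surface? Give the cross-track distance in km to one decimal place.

δ₁₃ = central angle MET4→STA-82 = 0.087871 rad  (haversine)
θ₁₃ = bearing MET4→STA-82 = 155.504°,  θ₁₂ = bearing MET4→TG-17 = 212.353°
dₓₜ = R·arcsin(sin δ₁₃ · sin(θ₁₃ − θ₁₂)) = 6371·arcsin(0.08776·sin(-56.849°)) = -468.520 km
|dₓₜ| = 468.520 km

468.5 km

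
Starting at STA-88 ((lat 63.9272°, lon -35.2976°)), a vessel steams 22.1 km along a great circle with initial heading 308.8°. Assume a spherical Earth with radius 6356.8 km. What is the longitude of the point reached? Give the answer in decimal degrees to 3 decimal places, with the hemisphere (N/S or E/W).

δ = d/R = 22.1/6356.8 = 0.003477 rad
φ₂ = arcsin(sin φ₁ cos δ + cos φ₁ sin δ cos θ)
   = arcsin(0.89824·0.99999 + 0.43951·0.00348·0.62660) = 64.05158°
λ₂ = λ₁ + atan2(sin θ sin δ cos φ₁, cos δ − sin φ₁ sin φ₂) = -35.65238°

35.652°W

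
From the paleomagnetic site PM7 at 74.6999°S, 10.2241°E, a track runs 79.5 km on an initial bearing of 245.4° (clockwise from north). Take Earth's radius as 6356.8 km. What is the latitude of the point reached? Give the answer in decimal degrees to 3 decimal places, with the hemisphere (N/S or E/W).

74.984°S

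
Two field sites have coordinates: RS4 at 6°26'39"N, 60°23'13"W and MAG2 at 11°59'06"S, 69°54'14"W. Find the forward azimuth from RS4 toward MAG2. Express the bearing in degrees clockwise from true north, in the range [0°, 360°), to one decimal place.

RS4: φ = +6.44417°, λ = -60.38694°
MAG2: φ = -11.98500°, λ = -69.90389°
Δλ = -9.5169°
y = sin Δλ · cos φ₂ = -0.161735
x = cos φ₁ sin φ₂ − sin φ₁ cos φ₂ cos Δλ = -0.314621
θ = atan2(y, x) = -152.7940° → 207.2060° (mod 360°)

207.2°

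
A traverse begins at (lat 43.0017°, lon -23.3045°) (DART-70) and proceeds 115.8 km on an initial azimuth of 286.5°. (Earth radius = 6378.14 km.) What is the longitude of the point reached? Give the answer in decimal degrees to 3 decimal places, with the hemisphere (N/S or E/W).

24.675°W

δ = d/R = 115.8/6378.14 = 0.018156 rad
φ₂ = arcsin(sin φ₁ cos δ + cos φ₁ sin δ cos θ)
   = arcsin(0.68202·0.99984 + 0.73133·0.01815·0.28402) = 43.28900°
λ₂ = λ₁ + atan2(sin θ sin δ cos φ₁, cos δ − sin φ₁ sin φ₂) = -24.67481°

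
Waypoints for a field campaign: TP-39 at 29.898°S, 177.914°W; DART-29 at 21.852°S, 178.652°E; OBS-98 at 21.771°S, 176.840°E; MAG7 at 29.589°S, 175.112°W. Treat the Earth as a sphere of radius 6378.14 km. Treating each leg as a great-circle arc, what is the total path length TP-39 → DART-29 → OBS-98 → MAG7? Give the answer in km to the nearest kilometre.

TP-39→DART-29: c = 0.150400 rad, d = 959.27 km
DART-29→OBS-98: c = 0.029395 rad, d = 187.49 km
OBS-98→MAG7: c = 0.186001 rad, d = 1186.34 km
Total = 959.27 + 187.49 + 1186.34 = 2333.10 km

2333 km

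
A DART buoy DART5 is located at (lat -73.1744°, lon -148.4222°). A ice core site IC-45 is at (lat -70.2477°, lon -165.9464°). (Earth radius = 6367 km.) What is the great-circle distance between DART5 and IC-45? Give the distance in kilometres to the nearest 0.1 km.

688.7 km

Δφ = 2.9267°,  Δλ = -17.5242°
a = sin²(Δφ/2) + cos φ₁ cos φ₂ sin²(Δλ/2) = 0.002922
c = 2·arcsin(√a) = 0.108167 rad = 6.1975°
d = R·c = 6367 × 0.108167 = 688.7 km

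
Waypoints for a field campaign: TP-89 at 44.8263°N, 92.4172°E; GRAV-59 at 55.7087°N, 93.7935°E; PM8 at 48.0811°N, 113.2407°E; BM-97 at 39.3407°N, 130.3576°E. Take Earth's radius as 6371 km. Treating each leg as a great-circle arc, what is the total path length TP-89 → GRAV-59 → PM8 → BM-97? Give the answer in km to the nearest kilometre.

TP-89→GRAV-59: c = 0.190543 rad, d = 1213.95 km
GRAV-59→PM8: c = 0.246887 rad, d = 1572.92 km
PM8→BM-97: c = 0.263436 rad, d = 1678.35 km
Total = 1213.95 + 1572.92 + 1678.35 = 4465.22 km

4465 km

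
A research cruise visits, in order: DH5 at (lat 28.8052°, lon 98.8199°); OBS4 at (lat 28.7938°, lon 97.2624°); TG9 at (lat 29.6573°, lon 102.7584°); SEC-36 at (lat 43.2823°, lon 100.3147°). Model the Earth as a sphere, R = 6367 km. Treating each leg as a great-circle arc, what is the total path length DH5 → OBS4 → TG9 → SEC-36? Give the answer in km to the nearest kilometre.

DH5→OBS4: c = 0.023822 rad, d = 151.67 km
OBS4→TG9: c = 0.085049 rad, d = 541.51 km
TG9→SEC-36: c = 0.240231 rad, d = 1529.55 km
Total = 151.67 + 541.51 + 1529.55 = 2222.74 km

2223 km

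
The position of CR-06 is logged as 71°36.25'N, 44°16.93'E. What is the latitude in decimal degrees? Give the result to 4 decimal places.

71° + 36.25′/60 = 71 + 0.60417 = 71.6042°

71.6042°N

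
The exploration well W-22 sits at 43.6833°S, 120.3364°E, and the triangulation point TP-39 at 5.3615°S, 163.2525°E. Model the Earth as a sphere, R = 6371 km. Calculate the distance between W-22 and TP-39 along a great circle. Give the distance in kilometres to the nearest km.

5973 km

Δφ = 38.3218°,  Δλ = 42.9161°
a = sin²(Δφ/2) + cos φ₁ cos φ₂ sin²(Δλ/2) = 0.204084
c = 2·arcsin(√a) = 0.937466 rad = 53.7129°
d = R·c = 6371 × 0.937466 = 5972.6 km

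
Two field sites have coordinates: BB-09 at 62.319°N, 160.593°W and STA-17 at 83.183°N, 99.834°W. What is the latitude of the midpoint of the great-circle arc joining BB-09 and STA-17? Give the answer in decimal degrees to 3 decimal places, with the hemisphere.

74.168°N

Bx = cos φ₂ cos Δλ = 0.057982,  By = cos φ₂ sin Δλ = 0.103573
φₘ = atan2(sin φ₁ + sin φ₂, √((cos φ₁ + Bx)² + By²)) = 74.16778°
λₘ = λ₁ + atan2(By, cos φ₁ + Bx) = -149.38147°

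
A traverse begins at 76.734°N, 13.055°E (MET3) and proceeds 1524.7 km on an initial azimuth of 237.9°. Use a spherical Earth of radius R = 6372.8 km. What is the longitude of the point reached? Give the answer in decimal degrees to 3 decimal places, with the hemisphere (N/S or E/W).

δ = d/R = 1524.7/6372.8 = 0.239251 rad
φ₂ = arcsin(sin φ₁ cos δ + cos φ₁ sin δ cos θ)
   = arcsin(0.97332·0.97152 + 0.22947·0.23698·-0.53140) = 66.44745°
λ₂ = λ₁ + atan2(sin θ sin δ cos φ₁, cos δ − sin φ₁ sin φ₂) = -17.10273°

17.103°W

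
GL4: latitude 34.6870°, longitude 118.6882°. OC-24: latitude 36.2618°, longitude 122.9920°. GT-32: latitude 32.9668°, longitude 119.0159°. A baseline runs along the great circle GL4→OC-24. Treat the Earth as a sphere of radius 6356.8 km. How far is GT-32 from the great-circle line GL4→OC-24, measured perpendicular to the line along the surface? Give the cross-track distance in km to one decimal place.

δ₁₃ = central angle GL4→GT-32 = 0.030397 rad  (haversine)
θ₁₃ = bearing GL4→GT-32 = 170.916°,  θ₁₂ = bearing GL4→OC-24 = 64.566°
dₓₜ = R·arcsin(sin δ₁₃ · sin(θ₁₃ − θ₁₂)) = 6356.8·arcsin(0.03039·sin(106.349°)) = 185.410 km
|dₓₜ| = 185.410 km

185.4 km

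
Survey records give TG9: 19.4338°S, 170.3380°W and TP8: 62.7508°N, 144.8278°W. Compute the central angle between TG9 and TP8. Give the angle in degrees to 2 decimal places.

84.61°

Δφ = 82.1846°,  Δλ = 25.5102°
a = sin²(Δφ/2) + cos φ₁ cos φ₂ sin²(Δλ/2) = 0.453056
c = 2·arcsin(√a) = 1.476770 rad = 84.6127°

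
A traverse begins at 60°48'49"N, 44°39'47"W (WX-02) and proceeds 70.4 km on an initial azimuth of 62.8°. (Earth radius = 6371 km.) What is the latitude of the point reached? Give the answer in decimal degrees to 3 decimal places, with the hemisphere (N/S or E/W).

61.098°N

WX-02: φ = +60.81361°, λ = -44.66306°
δ = d/R = 70.4/6371 = 0.011050 rad
φ₂ = arcsin(sin φ₁ cos δ + cos φ₁ sin δ cos θ)
   = arcsin(0.87304·0.99994 + 0.48765·0.01105·0.45710) = 61.09801°
λ₂ = λ₁ + atan2(sin θ sin δ cos φ₁, cos δ − sin φ₁ sin φ₂) = -43.49790°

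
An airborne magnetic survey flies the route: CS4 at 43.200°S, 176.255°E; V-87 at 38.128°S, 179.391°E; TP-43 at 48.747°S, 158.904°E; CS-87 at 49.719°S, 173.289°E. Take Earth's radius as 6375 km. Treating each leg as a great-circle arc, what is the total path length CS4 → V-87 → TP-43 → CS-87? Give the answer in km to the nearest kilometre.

3695 km

CS4→V-87: c = 0.097756 rad, d = 623.20 km
V-87→TP-43: c = 0.317343 rad, d = 2023.06 km
TP-43→CS-87: c = 0.164561 rad, d = 1049.08 km
Total = 623.20 + 2023.06 + 1049.08 = 3695.34 km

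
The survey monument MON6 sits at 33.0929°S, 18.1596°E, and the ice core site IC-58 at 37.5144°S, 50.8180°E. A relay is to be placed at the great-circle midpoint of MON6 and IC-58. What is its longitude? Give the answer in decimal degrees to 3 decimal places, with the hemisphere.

Bx = cos φ₂ cos Δλ = 0.667798,  By = cos φ₂ sin Δλ = 0.428034
φₘ = atan2(sin φ₁ + sin φ₂, √((cos φ₁ + Bx)² + By²)) = -36.42275°
λₘ = λ₁ + atan2(By, cos φ₁ + Bx) = 34.02993°

34.030°E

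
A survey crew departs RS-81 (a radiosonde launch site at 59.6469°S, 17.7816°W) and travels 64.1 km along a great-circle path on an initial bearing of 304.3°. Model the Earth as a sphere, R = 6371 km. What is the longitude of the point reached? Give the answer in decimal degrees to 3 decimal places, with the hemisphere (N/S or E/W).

δ = d/R = 64.1/6371 = 0.010061 rad
φ₂ = arcsin(sin φ₁ cos δ + cos φ₁ sin δ cos θ)
   = arcsin(-0.86293·0.99995 + 0.50533·0.01006·0.56353) = -59.31870°
λ₂ = λ₁ + atan2(sin θ sin δ cos φ₁, cos δ − sin φ₁ sin φ₂) = -18.71490°

18.715°W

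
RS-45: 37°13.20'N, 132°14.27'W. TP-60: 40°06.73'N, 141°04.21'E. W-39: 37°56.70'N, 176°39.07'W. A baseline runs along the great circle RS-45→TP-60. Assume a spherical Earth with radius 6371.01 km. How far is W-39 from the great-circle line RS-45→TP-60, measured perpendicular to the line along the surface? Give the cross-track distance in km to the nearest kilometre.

RS-45: φ = +37.22000°, λ = -132.23783°
TP-60: φ = +40.11217°, λ = +141.07017°
W-39: φ = +37.94500°, λ = -176.65117°
δ₁₃ = central angle RS-45→W-39 = 0.608489 rad  (haversine)
θ₁₃ = bearing RS-45→W-39 = 285.102°,  θ₁₂ = bearing RS-45→TP-60 = 302.498°
dₓₜ = R·arcsin(sin δ₁₃ · sin(θ₁₃ − θ₁₂)) = 6371.01·arcsin(0.57163·sin(-17.396°)) = -1094.171 km
|dₓₜ| = 1094.171 km

1094 km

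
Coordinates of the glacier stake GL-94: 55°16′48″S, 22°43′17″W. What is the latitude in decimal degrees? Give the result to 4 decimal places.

55° + 16′/60 + 48″/3600 = 55 + 0.26667 + 0.01333 = 55.2800°

55.2800°S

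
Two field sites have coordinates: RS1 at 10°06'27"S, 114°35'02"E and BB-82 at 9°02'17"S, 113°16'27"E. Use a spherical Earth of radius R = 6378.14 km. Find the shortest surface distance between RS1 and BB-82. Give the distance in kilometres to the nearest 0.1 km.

RS1: φ = -10.10750°, λ = +114.58389°
BB-82: φ = -9.03806°, λ = +113.27417°
Δφ = 1.0694°,  Δλ = -1.3097°
a = sin²(Δφ/2) + cos φ₁ cos φ₂ sin²(Δλ/2) = 0.000214
c = 2·arcsin(√a) = 0.029265 rad = 1.6768°
d = R·c = 6378.14 × 0.029265 = 186.7 km

186.7 km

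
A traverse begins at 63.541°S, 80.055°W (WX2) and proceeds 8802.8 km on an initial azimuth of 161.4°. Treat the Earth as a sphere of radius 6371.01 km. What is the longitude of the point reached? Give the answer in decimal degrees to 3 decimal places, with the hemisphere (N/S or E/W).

δ = d/R = 8802.8/6371.01 = 1.381696 rad
φ₂ = arcsin(sin φ₁ cos δ + cos φ₁ sin δ cos θ)
   = arcsin(-0.89525·0.18798 + 0.44556·0.98217·-0.94777) = -35.66484°
λ₂ = λ₁ + atan2(sin θ sin δ cos φ₁, cos δ − sin φ₁ sin φ₂) = 77.26431°

77.264°E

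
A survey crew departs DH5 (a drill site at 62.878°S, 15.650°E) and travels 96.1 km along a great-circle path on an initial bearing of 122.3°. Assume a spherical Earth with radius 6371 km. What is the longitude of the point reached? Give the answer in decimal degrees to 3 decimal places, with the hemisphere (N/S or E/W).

17.278°E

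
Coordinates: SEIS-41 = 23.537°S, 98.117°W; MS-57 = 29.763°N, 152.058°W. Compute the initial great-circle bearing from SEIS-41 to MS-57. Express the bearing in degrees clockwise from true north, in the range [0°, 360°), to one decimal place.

Δλ = -53.9410°
y = sin Δλ · cos φ₂ = -0.701771
x = cos φ₁ sin φ₂ − sin φ₁ cos φ₂ cos Δλ = 0.659165
θ = atan2(y, x) = -46.7931° → 313.2069° (mod 360°)

313.2°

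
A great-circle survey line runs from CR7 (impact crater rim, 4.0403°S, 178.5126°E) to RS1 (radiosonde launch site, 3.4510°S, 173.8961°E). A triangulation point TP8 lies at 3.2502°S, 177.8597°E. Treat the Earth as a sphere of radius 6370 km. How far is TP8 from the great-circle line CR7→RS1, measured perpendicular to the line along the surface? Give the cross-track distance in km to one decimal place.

δ₁₃ = central angle CR7→TP8 = 0.017874 rad  (haversine)
θ₁₃ = bearing CR7→TP8 = 320.467°,  θ₁₂ = bearing CR7→RS1 = 277.135°
dₓₜ = R·arcsin(sin δ₁₃ · sin(θ₁₃ − θ₁₂)) = 6370·arcsin(0.01787·sin(43.332°)) = 78.130 km
|dₓₜ| = 78.130 km

78.1 km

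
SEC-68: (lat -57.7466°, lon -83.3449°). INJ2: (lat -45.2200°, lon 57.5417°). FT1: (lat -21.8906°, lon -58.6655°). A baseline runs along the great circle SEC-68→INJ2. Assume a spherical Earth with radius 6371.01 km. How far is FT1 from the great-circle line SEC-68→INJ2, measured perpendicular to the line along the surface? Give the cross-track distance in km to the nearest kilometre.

3963 km

δ₁₃ = central angle SEC-68→FT1 = 0.699350 rad  (haversine)
θ₁₃ = bearing SEC-68→FT1 = 37.004°,  θ₁₂ = bearing SEC-68→INJ2 = 152.149°
dₓₜ = R·arcsin(sin δ₁₃ · sin(θ₁₃ − θ₁₂)) = 6371.01·arcsin(0.64372·sin(-115.145°)) = -3963.204 km
|dₓₜ| = 3963.204 km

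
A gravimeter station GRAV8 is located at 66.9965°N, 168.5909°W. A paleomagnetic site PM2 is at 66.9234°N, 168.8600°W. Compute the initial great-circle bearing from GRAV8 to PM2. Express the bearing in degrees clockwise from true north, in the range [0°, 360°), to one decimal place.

235.4°

Δλ = -0.2691°
y = sin Δλ · cos φ₂ = -0.001841
x = cos φ₁ sin φ₂ − sin φ₁ cos φ₂ cos Δλ = -0.001272
θ = atan2(y, x) = -124.6400° → 235.3600° (mod 360°)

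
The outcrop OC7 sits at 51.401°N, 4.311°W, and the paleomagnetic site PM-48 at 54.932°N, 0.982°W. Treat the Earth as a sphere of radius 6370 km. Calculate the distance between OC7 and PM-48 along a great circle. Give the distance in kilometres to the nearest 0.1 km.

Δφ = 3.5310°,  Δλ = 3.3290°
a = sin²(Δφ/2) + cos φ₁ cos φ₂ sin²(Δλ/2) = 0.001252
c = 2·arcsin(√a) = 0.070771 rad = 4.0549°
d = R·c = 6370 × 0.070771 = 450.8 km

450.8 km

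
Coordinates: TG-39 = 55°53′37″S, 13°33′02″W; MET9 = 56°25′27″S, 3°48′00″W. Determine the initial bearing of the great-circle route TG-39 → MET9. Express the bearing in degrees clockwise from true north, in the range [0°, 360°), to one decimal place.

TG-39: φ = -55.89361°, λ = -13.55056°
MET9: φ = -56.42417°, λ = -3.80000°
Δλ = 9.7506°
y = sin Δλ · cos φ₂ = 0.093662
x = cos φ₁ sin φ₂ − sin φ₁ cos φ₂ cos Δλ = -0.015875
θ = atan2(y, x) = 99.6195° → 99.6195° (mod 360°)

99.6°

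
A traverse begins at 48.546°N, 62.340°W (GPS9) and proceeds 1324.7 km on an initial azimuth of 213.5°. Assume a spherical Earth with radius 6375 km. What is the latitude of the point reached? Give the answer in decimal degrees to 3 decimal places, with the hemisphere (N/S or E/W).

δ = d/R = 1324.7/6375 = 0.207796 rad
φ₂ = arcsin(sin φ₁ cos δ + cos φ₁ sin δ cos θ)
   = arcsin(0.74949·0.97849 + 0.66202·0.20630·-0.83389) = 38.27779°
λ₂ = λ₁ + atan2(sin θ sin δ cos φ₁, cos δ − sin φ₁ sin φ₂) = -70.68018°

38.278°N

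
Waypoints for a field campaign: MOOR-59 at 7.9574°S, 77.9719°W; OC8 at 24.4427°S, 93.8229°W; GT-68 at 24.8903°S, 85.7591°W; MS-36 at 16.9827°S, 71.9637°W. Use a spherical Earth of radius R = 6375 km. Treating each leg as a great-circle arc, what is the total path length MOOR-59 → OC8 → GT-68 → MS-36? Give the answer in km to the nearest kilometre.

4988 km

MOOR-59→OC8: c = 0.390788 rad, d = 2491.28 km
OC8→GT-68: c = 0.128117 rad, d = 816.75 km
GT-68→MS-36: c = 0.263574 rad, d = 1680.28 km
Total = 2491.28 + 816.75 + 1680.28 = 4988.30 km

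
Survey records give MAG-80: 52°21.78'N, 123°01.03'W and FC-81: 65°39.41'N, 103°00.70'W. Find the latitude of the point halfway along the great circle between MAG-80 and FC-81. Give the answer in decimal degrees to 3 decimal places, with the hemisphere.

MAG-80: φ = +52.36300°, λ = -123.01717°
FC-81: φ = +65.65683°, λ = -103.01167°
Bx = cos φ₂ cos Δλ = 0.387329,  By = cos φ₂ sin Δλ = 0.141018
φₘ = atan2(sin φ₁ + sin φ₂, √((cos φ₁ + Bx)² + By²)) = 59.38119°
λₘ = λ₁ + atan2(By, cos φ₁ + Bx) = -114.97436°

59.381°N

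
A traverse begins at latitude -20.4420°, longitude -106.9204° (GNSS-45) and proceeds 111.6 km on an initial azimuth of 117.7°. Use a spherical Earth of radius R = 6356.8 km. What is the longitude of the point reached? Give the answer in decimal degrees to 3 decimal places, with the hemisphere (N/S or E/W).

105.967°W

δ = d/R = 111.6/6356.8 = 0.017556 rad
φ₂ = arcsin(sin φ₁ cos δ + cos φ₁ sin δ cos θ)
   = arcsin(-0.34926·0.99985 + 0.93703·0.01756·-0.46484) = -20.90697°
λ₂ = λ₁ + atan2(sin θ sin δ cos φ₁, cos δ − sin φ₁ sin φ₂) = -105.96703°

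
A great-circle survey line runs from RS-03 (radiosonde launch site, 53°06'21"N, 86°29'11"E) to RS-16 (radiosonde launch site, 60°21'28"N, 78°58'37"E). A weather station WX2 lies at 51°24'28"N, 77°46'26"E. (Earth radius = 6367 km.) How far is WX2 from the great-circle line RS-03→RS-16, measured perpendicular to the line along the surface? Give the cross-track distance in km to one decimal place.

RS-03: φ = +53.10583°, λ = +86.48639°
RS-16: φ = +60.35778°, λ = +78.97694°
WX2: φ = +51.40778°, λ = +77.77389°
δ₁₃ = central angle RS-03→WX2 = 0.097612 rad  (haversine)
θ₁₃ = bearing RS-03→WX2 = 255.819°,  θ₁₂ = bearing RS-03→RS-16 = 333.497°
dₓₜ = R·arcsin(sin δ₁₃ · sin(θ₁₃ − θ₁₂)) = 6367·arcsin(0.09746·sin(-77.678°)) = -607.135 km
|dₓₜ| = 607.135 km

607.1 km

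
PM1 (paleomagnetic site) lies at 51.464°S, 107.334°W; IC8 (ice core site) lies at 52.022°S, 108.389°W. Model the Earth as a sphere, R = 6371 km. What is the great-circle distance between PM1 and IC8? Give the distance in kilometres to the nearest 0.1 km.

95.5 km

Δφ = -0.5580°,  Δλ = -1.0550°
a = sin²(Δφ/2) + cos φ₁ cos φ₂ sin²(Δλ/2) = 0.000056
c = 2·arcsin(√a) = 0.014994 rad = 0.8591°
d = R·c = 6371 × 0.014994 = 95.5 km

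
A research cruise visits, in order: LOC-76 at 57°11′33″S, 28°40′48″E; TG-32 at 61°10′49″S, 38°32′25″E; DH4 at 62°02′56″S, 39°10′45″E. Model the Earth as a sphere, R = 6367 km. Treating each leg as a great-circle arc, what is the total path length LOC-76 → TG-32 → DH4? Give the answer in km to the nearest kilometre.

816 km

LOC-76: φ = -57.19250°, λ = +28.68000°
TG-32: φ = -61.18028°, λ = +38.54028°
DH4: φ = -62.04889°, λ = +39.17917°
LOC-76→TG-32: c = 0.112124 rad, d = 713.89 km
TG-32→DH4: c = 0.016060 rad, d = 102.25 km
Total = 713.89 + 102.25 = 816.14 km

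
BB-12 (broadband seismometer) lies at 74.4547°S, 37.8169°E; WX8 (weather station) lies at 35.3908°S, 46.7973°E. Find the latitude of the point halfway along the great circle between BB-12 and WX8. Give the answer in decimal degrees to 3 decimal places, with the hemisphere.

Bx = cos φ₂ cos Δλ = 0.805228,  By = cos φ₂ sin Δλ = 0.127253
φₘ = atan2(sin φ₁ + sin φ₂, √((cos φ₁ + Bx)² + By²)) = -54.98437°
λₘ = λ₁ + atan2(By, cos φ₁ + Bx) = 44.57892°

54.984°S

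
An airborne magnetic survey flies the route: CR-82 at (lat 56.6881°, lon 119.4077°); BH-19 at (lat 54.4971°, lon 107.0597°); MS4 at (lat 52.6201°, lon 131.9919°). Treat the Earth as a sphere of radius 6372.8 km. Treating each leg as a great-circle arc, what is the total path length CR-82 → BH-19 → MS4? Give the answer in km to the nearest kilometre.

CR-82→BH-19: c = 0.127438 rad, d = 812.14 km
BH-19→MS4: c = 0.259156 rad, d = 1651.55 km
Total = 812.14 + 1651.55 = 2463.69 km

2464 km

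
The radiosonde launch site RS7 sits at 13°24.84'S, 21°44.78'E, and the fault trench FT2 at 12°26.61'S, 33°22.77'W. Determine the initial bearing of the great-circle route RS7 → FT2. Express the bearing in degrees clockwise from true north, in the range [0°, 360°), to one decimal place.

RS7: φ = -13.41400°, λ = +21.74633°
FT2: φ = -12.44350°, λ = -33.37950°
Δλ = -55.1258°
y = sin Δλ · cos φ₂ = -0.801137
x = cos φ₁ sin φ₂ − sin φ₁ cos φ₂ cos Δλ = -0.080071
θ = atan2(y, x) = -95.7075° → 264.2925° (mod 360°)

264.3°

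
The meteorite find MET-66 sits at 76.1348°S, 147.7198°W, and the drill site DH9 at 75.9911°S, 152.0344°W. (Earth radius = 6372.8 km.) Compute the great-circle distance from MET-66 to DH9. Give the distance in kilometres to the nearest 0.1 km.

Δφ = 0.1437°,  Δλ = -4.3146°
a = sin²(Δφ/2) + cos φ₁ cos φ₂ sin²(Δλ/2) = 0.000084
c = 2·arcsin(√a) = 0.018306 rad = 1.0488°
d = R·c = 6372.8 × 0.018306 = 116.7 km

116.7 km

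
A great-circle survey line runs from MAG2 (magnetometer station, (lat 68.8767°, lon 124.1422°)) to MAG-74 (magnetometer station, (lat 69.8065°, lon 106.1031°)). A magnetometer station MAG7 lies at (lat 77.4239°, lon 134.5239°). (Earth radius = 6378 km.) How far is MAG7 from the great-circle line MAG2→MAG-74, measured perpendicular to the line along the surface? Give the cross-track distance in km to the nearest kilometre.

δ₁₃ = central angle MAG2→MAG7 = 0.157585 rad  (haversine)
θ₁₃ = bearing MAG2→MAG7 = 14.479°,  θ₁₂ = bearing MAG2→MAG-74 = 286.693°
dₓₜ = R·arcsin(sin δ₁₃ · sin(θ₁₃ − θ₁₂)) = 6378·arcsin(0.15693·sin(-272.214°)) = 1004.320 km
|dₓₜ| = 1004.320 km

1004 km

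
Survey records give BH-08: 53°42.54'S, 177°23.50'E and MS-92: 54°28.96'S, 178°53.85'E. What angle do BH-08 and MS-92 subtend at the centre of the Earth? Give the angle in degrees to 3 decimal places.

1.174°

BH-08: φ = -53.70900°, λ = +177.39167°
MS-92: φ = -54.48267°, λ = +178.89750°
Δφ = -0.7737°,  Δλ = 1.5058°
a = sin²(Δφ/2) + cos φ₁ cos φ₂ sin²(Δλ/2) = 0.000105
c = 2·arcsin(√a) = 0.020490 rad = 1.1740°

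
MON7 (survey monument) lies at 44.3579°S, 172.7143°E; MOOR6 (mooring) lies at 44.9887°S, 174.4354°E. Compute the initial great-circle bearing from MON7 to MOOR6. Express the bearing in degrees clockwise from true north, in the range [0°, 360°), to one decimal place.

Δλ = 1.7211°
y = sin Δλ · cos φ₂ = 0.021242
x = cos φ₁ sin φ₂ − sin φ₁ cos φ₂ cos Δλ = -0.011232
θ = atan2(y, x) = 117.8694° → 117.8694° (mod 360°)

117.9°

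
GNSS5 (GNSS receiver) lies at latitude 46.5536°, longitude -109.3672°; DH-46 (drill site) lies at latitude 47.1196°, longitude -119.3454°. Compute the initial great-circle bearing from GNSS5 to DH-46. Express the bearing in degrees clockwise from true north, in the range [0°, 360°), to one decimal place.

Δλ = -9.9782°
y = sin Δλ · cos φ₂ = -0.117907
x = cos φ₁ sin φ₂ − sin φ₁ cos φ₂ cos Δλ = 0.017351
θ = atan2(y, x) = -81.6284° → 278.3716° (mod 360°)

278.4°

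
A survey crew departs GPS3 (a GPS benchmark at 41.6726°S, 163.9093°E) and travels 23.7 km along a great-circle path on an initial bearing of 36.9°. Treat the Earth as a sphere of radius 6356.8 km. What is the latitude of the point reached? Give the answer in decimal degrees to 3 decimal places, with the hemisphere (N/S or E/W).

41.502°S

δ = d/R = 23.7/6356.8 = 0.003728 rad
φ₂ = arcsin(sin φ₁ cos δ + cos φ₁ sin δ cos θ)
   = arcsin(-0.66487·0.99999 + 0.74696·0.00373·0.79968) = -41.50165°
λ₂ = λ₁ + atan2(sin θ sin δ cos φ₁, cos δ − sin φ₁ sin φ₂) = 164.08055°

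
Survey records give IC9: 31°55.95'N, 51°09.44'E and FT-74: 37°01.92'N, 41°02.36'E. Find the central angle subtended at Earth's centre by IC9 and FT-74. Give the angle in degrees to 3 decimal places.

9.767°

IC9: φ = +31.93250°, λ = +51.15733°
FT-74: φ = +37.03200°, λ = +41.03933°
Δφ = 5.0995°,  Δλ = -10.1180°
a = sin²(Δφ/2) + cos φ₁ cos φ₂ sin²(Δλ/2) = 0.007247
c = 2·arcsin(√a) = 0.170468 rad = 9.7671°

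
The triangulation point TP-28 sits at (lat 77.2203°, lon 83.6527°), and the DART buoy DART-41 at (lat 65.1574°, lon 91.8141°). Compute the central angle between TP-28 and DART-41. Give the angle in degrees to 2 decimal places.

12.32°

Δφ = -12.0629°,  Δλ = 8.1614°
a = sin²(Δφ/2) + cos φ₁ cos φ₂ sin²(Δλ/2) = 0.011511
c = 2·arcsin(√a) = 0.214995 rad = 12.3183°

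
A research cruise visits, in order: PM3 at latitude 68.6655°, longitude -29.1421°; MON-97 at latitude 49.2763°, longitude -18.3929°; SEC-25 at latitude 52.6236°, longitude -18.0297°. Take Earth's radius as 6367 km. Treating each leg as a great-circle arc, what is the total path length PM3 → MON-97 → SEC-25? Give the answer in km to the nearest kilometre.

PM3→MON-97: c = 0.350735 rad, d = 2233.13 km
MON-97→SEC-25: c = 0.058558 rad, d = 372.84 km
Total = 2233.13 + 372.84 = 2605.97 km

2606 km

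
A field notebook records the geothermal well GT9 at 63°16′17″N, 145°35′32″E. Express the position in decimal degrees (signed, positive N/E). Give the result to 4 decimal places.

+63.2714°, +145.5922°

lat: 63.2714° N → +63.2714°
lon: 145.5922° E → +145.5922°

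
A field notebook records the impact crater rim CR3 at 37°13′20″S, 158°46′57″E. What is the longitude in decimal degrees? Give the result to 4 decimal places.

158.7825°E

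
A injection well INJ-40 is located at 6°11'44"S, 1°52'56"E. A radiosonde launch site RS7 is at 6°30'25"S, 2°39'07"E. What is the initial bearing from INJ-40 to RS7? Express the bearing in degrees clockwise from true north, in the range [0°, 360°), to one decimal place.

INJ-40: φ = -6.19556°, λ = +1.88222°
RS7: φ = -6.50694°, λ = +2.65194°
Δλ = 0.7697°
y = sin Δλ · cos φ₂ = 0.013347
x = cos φ₁ sin φ₂ − sin φ₁ cos φ₂ cos Δλ = -0.005444
θ = atan2(y, x) = 112.1908° → 112.1908° (mod 360°)

112.2°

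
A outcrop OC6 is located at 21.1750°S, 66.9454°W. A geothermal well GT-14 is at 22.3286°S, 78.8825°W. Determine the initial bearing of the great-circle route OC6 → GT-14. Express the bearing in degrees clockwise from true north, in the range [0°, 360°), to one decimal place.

261.9°

Δλ = -11.9371°
y = sin Δλ · cos φ₂ = -0.191329
x = cos φ₁ sin φ₂ − sin φ₁ cos φ₂ cos Δλ = -0.027358
θ = atan2(y, x) = -98.1376° → 261.8624° (mod 360°)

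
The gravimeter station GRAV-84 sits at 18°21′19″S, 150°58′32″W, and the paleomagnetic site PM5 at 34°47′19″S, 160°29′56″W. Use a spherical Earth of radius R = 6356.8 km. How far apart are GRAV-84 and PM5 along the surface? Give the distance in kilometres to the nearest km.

2051 km

GRAV-84: φ = -18.35528°, λ = -150.97556°
PM5: φ = -34.78861°, λ = -160.49889°
Δφ = -16.4333°,  Δλ = -9.5233°
a = sin²(Δφ/2) + cos φ₁ cos φ₂ sin²(Δλ/2) = 0.025796
c = 2·arcsin(√a) = 0.322623 rad = 18.4849°
d = R·c = 6356.8 × 0.322623 = 2050.9 km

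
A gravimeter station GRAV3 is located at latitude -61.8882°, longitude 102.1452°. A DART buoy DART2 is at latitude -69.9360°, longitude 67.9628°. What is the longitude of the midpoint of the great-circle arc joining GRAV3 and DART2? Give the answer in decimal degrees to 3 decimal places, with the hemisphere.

Bx = cos φ₂ cos Δλ = 0.283805,  By = cos φ₂ sin Δλ = -0.192747
φₘ = atan2(sin φ₁ + sin φ₂, √((cos φ₁ + Bx)² + By²)) = -66.83757°
λₘ = λ₁ + atan2(By, cos φ₁ + Bx) = 87.82384°

87.824°E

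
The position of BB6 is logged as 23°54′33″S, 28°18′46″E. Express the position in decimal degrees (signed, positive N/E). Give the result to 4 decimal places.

-23.9092°, +28.3128°

lat: 23.9092° S → -23.9092°
lon: 28.3128° E → +28.3128°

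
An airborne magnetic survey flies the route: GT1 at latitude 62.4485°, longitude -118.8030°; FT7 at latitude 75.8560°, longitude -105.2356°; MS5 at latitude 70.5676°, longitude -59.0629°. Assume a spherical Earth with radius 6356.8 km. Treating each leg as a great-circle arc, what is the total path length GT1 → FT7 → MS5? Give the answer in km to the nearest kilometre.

GT1→FT7: c = 0.247240 rad, d = 1571.66 km
FT7→MS5: c = 0.242488 rad, d = 1541.45 km
Total = 1571.66 + 1541.45 = 3113.11 km

3113 km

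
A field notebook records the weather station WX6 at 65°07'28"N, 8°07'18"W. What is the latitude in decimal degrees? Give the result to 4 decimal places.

65.1244°N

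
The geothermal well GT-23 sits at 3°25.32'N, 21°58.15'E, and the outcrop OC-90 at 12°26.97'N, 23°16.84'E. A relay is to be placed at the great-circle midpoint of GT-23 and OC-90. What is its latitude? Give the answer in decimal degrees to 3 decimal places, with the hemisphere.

7.936°N

GT-23: φ = +3.42200°, λ = +21.96917°
OC-90: φ = +12.44950°, λ = +23.28067°
Bx = cos φ₂ cos Δλ = 0.976231,  By = cos φ₂ sin Δλ = 0.022350
φₘ = atan2(sin φ₁ + sin φ₂, √((cos φ₁ + Bx)² + By²)) = 7.93626°
λₘ = λ₁ + atan2(By, cos φ₁ + Bx) = 22.61770°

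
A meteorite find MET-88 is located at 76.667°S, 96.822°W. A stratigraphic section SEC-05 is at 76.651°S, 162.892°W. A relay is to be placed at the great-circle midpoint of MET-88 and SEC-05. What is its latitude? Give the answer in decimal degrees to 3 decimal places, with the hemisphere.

78.756°S

Bx = cos φ₂ cos Δλ = 0.093650,  By = cos φ₂ sin Δλ = -0.211036
φₘ = atan2(sin φ₁ + sin φ₂, √((cos φ₁ + Bx)² + By²)) = -78.75574°
λₘ = λ₁ + atan2(By, cos φ₁ + Bx) = -129.87894°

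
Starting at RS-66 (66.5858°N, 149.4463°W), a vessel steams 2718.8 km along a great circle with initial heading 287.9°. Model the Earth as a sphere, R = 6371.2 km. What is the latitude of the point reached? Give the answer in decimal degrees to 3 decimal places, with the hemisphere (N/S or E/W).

62.364°N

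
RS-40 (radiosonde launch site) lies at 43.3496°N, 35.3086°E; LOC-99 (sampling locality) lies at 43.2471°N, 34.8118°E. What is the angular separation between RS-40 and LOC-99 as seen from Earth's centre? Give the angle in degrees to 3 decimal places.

Δφ = -0.1025°,  Δλ = -0.4968°
a = sin²(Δφ/2) + cos φ₁ cos φ₂ sin²(Δλ/2) = 0.000011
c = 2·arcsin(√a) = 0.006559 rad = 0.3758°

0.376°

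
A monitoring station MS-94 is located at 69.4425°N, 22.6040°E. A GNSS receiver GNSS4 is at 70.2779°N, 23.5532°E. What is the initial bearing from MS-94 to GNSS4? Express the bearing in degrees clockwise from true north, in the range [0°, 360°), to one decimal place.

Δλ = 0.9492°
y = sin Δλ · cos φ₂ = 0.005590
x = cos φ₁ sin φ₂ − sin φ₁ cos φ₂ cos Δλ = 0.014623
θ = atan2(y, x) = 20.9212° → 20.9212° (mod 360°)

20.9°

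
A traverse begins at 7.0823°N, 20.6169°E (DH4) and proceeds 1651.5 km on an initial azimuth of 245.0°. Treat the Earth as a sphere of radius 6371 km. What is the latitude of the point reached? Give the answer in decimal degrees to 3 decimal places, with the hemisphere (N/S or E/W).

0.669°N

δ = d/R = 1651.5/6371 = 0.259221 rad
φ₂ = arcsin(sin φ₁ cos δ + cos φ₁ sin δ cos θ)
   = arcsin(0.12329·0.96659 + 0.99237·0.25633·-0.42262) = 0.66884°
λ₂ = λ₁ + atan2(sin θ sin δ cos φ₁, cos δ − sin φ₁ sin φ₂) = 7.18273°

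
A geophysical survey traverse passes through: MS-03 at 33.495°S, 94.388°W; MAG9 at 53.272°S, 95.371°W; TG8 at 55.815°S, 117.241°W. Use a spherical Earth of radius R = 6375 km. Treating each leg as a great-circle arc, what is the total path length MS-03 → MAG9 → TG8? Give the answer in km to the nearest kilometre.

MS-03→MAG9: c = 0.345391 rad, d = 2201.87 km
MAG9→TG8: c = 0.224824 rad, d = 1433.25 km
Total = 2201.87 + 1433.25 = 3635.12 km

3635 km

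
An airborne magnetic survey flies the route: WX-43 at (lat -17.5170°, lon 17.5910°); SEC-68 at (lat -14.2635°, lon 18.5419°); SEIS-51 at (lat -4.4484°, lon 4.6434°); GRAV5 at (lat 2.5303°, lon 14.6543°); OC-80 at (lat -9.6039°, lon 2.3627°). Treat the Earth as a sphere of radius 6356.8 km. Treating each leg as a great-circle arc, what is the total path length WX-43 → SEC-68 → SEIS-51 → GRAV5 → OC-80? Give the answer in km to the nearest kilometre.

5510 km

WX-43→SEC-68: c = 0.058984 rad, d = 374.95 km
SEC-68→SEIS-51: c = 0.294064 rad, d = 1869.31 km
SEIS-51→GRAV5: c = 0.212879 rad, d = 1353.23 km
GRAV5→OC-80: c = 0.300873 rad, d = 1912.59 km
Total = 374.95 + 1869.31 + 1353.23 + 1912.59 = 5510.08 km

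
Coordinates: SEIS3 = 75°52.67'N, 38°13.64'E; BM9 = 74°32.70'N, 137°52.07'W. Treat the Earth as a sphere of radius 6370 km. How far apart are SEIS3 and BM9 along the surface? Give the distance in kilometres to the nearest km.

SEIS3: φ = +75.87783°, λ = +38.22733°
BM9: φ = +74.54500°, λ = -137.86783°
Δφ = -1.3328°,  Δλ = -176.0952°
a = sin²(Δφ/2) + cos φ₁ cos φ₂ sin²(Δλ/2) = 0.065079
c = 2·arcsin(√a) = 0.515913 rad = 29.5596°
d = R·c = 6370 × 0.515913 = 3286.4 km

3286 km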